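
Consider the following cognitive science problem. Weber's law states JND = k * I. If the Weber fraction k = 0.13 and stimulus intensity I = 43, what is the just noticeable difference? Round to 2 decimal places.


JND = k * I
JND = 0.13 * 43
= 5.59


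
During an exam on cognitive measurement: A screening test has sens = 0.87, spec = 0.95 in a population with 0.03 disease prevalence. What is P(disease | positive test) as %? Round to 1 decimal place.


PPV = (sens * prev) / (sens * prev + (1-spec) * (1-prev))
Numerator = 0.87 * 0.03 = 0.0261
P(positive and no disease) = (1 - spec) * (1 - prev) = (1 - 0.95) * (1 - 0.03) = 0.0485
Denominator = 0.0261 + 0.0485 = 0.0746
PPV = 0.0261 / 0.0746 = 0.349866
As percentage = 35.0


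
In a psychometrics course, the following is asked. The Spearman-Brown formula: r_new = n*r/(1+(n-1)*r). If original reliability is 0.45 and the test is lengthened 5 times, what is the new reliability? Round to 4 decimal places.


r_new = n*r / (1 + (n-1)*r)
Numerator = 5 * 0.45 = 2.25
Denominator = 1 + 4 * 0.45 = 2.8
r_new = 2.25 / 2.8
= 0.8036


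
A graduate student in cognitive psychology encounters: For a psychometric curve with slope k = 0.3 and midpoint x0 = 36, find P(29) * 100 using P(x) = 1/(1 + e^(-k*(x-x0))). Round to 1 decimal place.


P(x) = 1/(1 + e^(-0.3*(29 - 36)))
Exponent = -0.3 * -7 = 2.1
e^(2.1) = 8.16617
P = 1/(1 + 8.16617) = 0.109097
Percentage = 10.9


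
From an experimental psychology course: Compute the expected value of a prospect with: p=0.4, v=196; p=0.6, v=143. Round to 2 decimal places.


EU = sum(p_i * v_i)
0.4 * 196 = 78.4
0.6 * 143 = 85.8
EU = 78.4 + 85.8
= 164.20


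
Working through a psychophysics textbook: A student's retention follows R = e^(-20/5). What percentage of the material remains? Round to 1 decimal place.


R = e^(-t/S)
-t/S = -20/5 = -4.0
R = e^(-4.0) = 0.018316
Percentage = 0.018316 * 100
= 1.8


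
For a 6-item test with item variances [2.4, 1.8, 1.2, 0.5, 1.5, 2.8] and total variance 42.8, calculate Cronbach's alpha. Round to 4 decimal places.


alpha = (k/(k-1)) * (1 - sum(s_i^2)/s_total^2)
sum(item variances) = 10.2
k/(k-1) = 6/5 = 1.2
1 - 10.2/42.8 = 1 - 0.238318 = 0.761682
alpha = 1.2 * 0.761682
= 0.9140


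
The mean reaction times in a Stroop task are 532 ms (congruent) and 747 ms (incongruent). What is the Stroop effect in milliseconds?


Stroop effect = RT(incongruent) - RT(congruent)
= 747 - 532
= 215 ms


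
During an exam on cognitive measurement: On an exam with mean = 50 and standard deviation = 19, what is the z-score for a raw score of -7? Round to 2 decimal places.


z = (X - mu) / sigma
= (-7 - 50) / 19
= -57 / 19
= -3.00


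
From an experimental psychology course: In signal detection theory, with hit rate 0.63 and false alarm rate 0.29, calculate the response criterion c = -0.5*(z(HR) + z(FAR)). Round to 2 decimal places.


c = -0.5 * (z(HR) + z(FAR))
z(0.63) = 0.3319
z(0.29) = -0.5534
c = -0.5 * (0.3319 + -0.5534)
= -0.5 * -0.2215
= 0.11


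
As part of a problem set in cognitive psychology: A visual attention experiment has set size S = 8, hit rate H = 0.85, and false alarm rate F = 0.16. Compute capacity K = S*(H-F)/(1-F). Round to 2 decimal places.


K = S * (H - F) / (1 - F)
H - F = 0.69
1 - F = 0.84
K = 8 * 0.69 / 0.84
= 6.57


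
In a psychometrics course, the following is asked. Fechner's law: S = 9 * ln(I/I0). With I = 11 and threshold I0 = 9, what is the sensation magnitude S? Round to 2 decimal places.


S = 9 * ln(11/9)
I/I0 = 1.222222
ln(1.222222) = 0.2007
S = 9 * 0.2007
= 1.81


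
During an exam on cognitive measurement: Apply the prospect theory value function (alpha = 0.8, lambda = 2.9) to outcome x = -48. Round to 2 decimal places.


Since x = -48 < 0, use v(x) = -lambda*(-x)^alpha
(-x) = 48
48^0.8 = 22.1306
v(-48) = -2.9 * 22.1306
= -64.18


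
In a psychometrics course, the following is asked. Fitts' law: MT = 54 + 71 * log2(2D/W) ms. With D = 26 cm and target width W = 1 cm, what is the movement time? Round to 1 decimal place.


MT = 54 + 71 * log2(2*26/1)
2D/W = 52.0
log2(52.0) = 5.7004
MT = 54 + 71 * 5.7004
= 458.7 ms


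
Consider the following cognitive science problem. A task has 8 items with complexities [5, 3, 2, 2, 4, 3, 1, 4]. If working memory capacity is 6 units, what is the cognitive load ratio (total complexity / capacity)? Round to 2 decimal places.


Total complexity = 5 + 3 + 2 + 2 + 4 + 3 + 1 + 4 = 24
Load = total / capacity = 24 / 6
= 4.00


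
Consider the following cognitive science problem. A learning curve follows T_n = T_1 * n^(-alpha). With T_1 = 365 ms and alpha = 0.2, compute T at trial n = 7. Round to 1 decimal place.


T_n = 365 * 7^(-0.2)
7^(-0.2) = 0.677611
T_n = 365 * 0.677611
= 247.3 ms


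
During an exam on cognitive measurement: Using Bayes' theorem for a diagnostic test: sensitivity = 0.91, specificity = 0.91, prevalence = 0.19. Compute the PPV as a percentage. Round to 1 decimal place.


PPV = (sens * prev) / (sens * prev + (1-spec) * (1-prev))
Numerator = 0.91 * 0.19 = 0.1729
P(positive and no disease) = (1 - spec) * (1 - prev) = (1 - 0.91) * (1 - 0.19) = 0.0729
Denominator = 0.1729 + 0.0729 = 0.2458
PPV = 0.1729 / 0.2458 = 0.703417
As percentage = 70.3


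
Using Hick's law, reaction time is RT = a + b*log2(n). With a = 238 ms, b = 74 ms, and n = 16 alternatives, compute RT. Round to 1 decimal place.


RT = 238 + 74 * log2(16)
log2(16) = 4.0
RT = 238 + 74 * 4.0
= 238 + 296.0
= 534.0 ms


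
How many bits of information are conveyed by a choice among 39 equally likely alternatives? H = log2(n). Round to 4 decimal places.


H = log2(n)
H = log2(39)
= 5.2854


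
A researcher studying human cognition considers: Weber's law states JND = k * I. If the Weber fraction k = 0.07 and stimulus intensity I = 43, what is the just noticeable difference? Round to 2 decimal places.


JND = k * I
JND = 0.07 * 43
= 3.01


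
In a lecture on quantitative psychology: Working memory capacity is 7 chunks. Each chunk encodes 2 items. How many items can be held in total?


Total items = chunks * items_per_chunk
= 7 * 2
= 14


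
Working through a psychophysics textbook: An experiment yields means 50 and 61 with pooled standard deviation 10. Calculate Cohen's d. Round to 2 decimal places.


Cohen's d = (M1 - M2) / S_pooled
= (50 - 61) / 10
= -11 / 10
= -1.10


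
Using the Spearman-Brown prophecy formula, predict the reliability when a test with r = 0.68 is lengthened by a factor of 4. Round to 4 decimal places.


r_new = n*r / (1 + (n-1)*r)
Numerator = 4 * 0.68 = 2.72
Denominator = 1 + 3 * 0.68 = 3.04
r_new = 2.72 / 3.04
= 0.8947


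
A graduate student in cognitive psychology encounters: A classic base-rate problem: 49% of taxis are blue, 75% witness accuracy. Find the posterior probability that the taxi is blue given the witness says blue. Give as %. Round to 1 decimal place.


P(blue | says blue) = P(says blue | blue)*P(blue) / [P(says blue | blue)*P(blue) + P(says blue | not blue)*P(not blue)]
Numerator = 0.75 * 0.49 = 0.3675
False identification = 0.25 * 0.51 = 0.1275
P = 0.3675 / (0.3675 + 0.1275)
= 0.3675 / 0.495
As percentage = 74.2


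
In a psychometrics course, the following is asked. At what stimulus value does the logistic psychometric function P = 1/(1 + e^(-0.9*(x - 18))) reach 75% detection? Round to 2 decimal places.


At P = 0.75: 0.75 = 1/(1 + e^(-k*(x-x0)))
Solving: e^(-k*(x-x0)) = 1/3
x = x0 + ln(3)/k
ln(3) = 1.0986
x = 18 + 1.0986/0.9
= 18 + 1.2207
= 19.22


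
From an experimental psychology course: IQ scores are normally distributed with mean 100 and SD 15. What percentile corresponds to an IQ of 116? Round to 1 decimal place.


z = (IQ - mean) / SD
z = (116 - 100) / 15 = 1.0667
Percentile = Phi(1.0667) * 100
Phi(1.0667) = 0.856946
= 85.7


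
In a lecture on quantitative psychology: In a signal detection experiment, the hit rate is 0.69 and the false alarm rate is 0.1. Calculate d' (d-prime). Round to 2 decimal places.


d' = z(HR) - z(FAR)
z(0.69) = 0.4959
z(0.1) = -1.2816
d' = 0.4959 - -1.2816
= 1.78


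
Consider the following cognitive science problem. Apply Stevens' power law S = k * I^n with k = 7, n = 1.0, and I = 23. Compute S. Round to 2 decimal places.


S = 7 * 23^1.0
23^1.0 = 23.0
S = 7 * 23.0
= 161.00


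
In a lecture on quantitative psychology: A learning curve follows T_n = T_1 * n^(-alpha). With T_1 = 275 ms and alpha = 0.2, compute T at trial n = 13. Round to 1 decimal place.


T_n = 275 * 13^(-0.2)
13^(-0.2) = 0.598703
T_n = 275 * 0.598703
= 164.6 ms


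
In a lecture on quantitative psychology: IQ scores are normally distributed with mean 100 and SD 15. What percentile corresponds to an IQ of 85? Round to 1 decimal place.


z = (IQ - mean) / SD
z = (85 - 100) / 15 = -1.0
Percentile = Phi(-1.0) * 100
Phi(-1.0) = 0.158655
= 15.9


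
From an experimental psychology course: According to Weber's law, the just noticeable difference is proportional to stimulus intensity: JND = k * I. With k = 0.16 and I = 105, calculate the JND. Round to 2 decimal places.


JND = k * I
JND = 0.16 * 105
= 16.80


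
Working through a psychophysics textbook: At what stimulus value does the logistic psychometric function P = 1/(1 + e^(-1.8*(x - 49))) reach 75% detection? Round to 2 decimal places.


At P = 0.75: 0.75 = 1/(1 + e^(-k*(x-x0)))
Solving: e^(-k*(x-x0)) = 1/3
x = x0 + ln(3)/k
ln(3) = 1.0986
x = 49 + 1.0986/1.8
= 49 + 0.6103
= 49.61


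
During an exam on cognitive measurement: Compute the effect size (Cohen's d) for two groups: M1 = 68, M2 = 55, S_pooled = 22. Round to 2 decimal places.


Cohen's d = (M1 - M2) / S_pooled
= (68 - 55) / 22
= 13 / 22
= 0.59


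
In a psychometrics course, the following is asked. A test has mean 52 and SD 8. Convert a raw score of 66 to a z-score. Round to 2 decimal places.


z = (X - mu) / sigma
= (66 - 52) / 8
= 14 / 8
= 1.75


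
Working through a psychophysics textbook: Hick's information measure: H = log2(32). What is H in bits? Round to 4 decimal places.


H = log2(n)
H = log2(32)
= 5.0000


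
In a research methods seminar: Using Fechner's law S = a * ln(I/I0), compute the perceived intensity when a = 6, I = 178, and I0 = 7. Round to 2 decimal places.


S = 6 * ln(178/7)
I/I0 = 25.428571
ln(25.428571) = 3.2359
S = 6 * 3.2359
= 19.42


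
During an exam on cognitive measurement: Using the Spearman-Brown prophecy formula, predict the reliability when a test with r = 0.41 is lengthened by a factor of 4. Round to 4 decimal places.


r_new = n*r / (1 + (n-1)*r)
Numerator = 4 * 0.41 = 1.64
Denominator = 1 + 3 * 0.41 = 2.23
r_new = 1.64 / 2.23
= 0.7354


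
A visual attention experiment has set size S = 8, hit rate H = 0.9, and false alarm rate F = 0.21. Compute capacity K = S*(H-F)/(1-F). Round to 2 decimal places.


K = S * (H - F) / (1 - F)
H - F = 0.69
1 - F = 0.79
K = 8 * 0.69 / 0.79
= 6.99


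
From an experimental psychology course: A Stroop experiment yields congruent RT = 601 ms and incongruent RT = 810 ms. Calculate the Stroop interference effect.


Stroop effect = RT(incongruent) - RT(congruent)
= 810 - 601
= 209 ms


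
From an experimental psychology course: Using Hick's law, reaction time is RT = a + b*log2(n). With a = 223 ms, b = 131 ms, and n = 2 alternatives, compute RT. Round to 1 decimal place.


RT = 223 + 131 * log2(2)
log2(2) = 1.0
RT = 223 + 131 * 1.0
= 223 + 131.0
= 354.0 ms


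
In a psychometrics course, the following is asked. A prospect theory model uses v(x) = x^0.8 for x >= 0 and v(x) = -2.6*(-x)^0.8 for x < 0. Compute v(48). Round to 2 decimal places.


Since x = 48 >= 0, use v(x) = x^0.8
48^0.8 = 22.1306
v(48) = 22.13


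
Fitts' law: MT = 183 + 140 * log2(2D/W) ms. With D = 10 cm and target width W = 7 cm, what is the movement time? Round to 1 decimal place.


MT = 183 + 140 * log2(2*10/7)
2D/W = 2.857143
log2(2.857143) = 1.5146
MT = 183 + 140 * 1.5146
= 395.0 ms


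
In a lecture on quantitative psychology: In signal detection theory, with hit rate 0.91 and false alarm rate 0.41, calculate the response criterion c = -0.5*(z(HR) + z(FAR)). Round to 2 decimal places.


c = -0.5 * (z(HR) + z(FAR))
z(0.91) = 1.3408
z(0.41) = -0.2275
c = -0.5 * (1.3408 + -0.2275)
= -0.5 * 1.1133
= -0.56


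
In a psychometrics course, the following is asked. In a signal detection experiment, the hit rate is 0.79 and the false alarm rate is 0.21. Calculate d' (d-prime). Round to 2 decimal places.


d' = z(HR) - z(FAR)
z(0.79) = 0.8064
z(0.21) = -0.8064
d' = 0.8064 - -0.8064
= 1.61


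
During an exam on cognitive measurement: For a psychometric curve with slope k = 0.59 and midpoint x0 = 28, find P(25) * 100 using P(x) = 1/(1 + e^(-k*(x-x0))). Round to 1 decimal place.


P(x) = 1/(1 + e^(-0.59*(25 - 28)))
Exponent = -0.59 * -3 = 1.77
e^(1.77) = 5.870853
P = 1/(1 + 5.870853) = 0.145542
Percentage = 14.6


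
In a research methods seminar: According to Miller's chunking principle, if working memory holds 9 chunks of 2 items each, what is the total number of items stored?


Total items = chunks * items_per_chunk
= 9 * 2
= 18


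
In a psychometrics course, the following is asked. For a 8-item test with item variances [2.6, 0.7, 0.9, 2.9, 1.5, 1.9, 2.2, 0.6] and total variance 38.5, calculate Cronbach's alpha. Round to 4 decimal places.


alpha = (k/(k-1)) * (1 - sum(s_i^2)/s_total^2)
sum(item variances) = 13.3
k/(k-1) = 8/7 = 1.142857
1 - 13.3/38.5 = 1 - 0.345455 = 0.654545
alpha = 1.142857 * 0.654545
= 0.7481


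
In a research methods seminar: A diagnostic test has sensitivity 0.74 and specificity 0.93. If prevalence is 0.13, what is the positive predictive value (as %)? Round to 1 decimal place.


PPV = (sens * prev) / (sens * prev + (1-spec) * (1-prev))
Numerator = 0.74 * 0.13 = 0.0962
P(positive and no disease) = (1 - spec) * (1 - prev) = (1 - 0.93) * (1 - 0.13) = 0.0609
Denominator = 0.0962 + 0.0609 = 0.1571
PPV = 0.0962 / 0.1571 = 0.612349
As percentage = 61.2


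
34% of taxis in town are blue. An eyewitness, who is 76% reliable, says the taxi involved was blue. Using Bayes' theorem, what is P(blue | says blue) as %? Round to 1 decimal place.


P(blue | says blue) = P(says blue | blue)*P(blue) / [P(says blue | blue)*P(blue) + P(says blue | not blue)*P(not blue)]
Numerator = 0.76 * 0.34 = 0.2584
False identification = 0.24 * 0.66 = 0.1584
P = 0.2584 / (0.2584 + 0.1584)
= 0.2584 / 0.4168
As percentage = 62.0


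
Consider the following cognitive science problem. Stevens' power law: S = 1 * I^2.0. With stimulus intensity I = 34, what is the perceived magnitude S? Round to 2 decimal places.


S = 1 * 34^2.0
34^2.0 = 1156.0
S = 1 * 1156.0
= 1156.00


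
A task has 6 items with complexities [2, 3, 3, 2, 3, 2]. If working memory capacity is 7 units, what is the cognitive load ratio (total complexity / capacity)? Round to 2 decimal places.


Total complexity = 2 + 3 + 3 + 2 + 3 + 2 = 15
Load = total / capacity = 15 / 7
= 2.14


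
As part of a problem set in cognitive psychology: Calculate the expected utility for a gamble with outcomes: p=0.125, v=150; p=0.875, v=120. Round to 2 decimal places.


EU = sum(p_i * v_i)
0.125 * 150 = 18.75
0.875 * 120 = 105.0
EU = 18.75 + 105.0
= 123.75


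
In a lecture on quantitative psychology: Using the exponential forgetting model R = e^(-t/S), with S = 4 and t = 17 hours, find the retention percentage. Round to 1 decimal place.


R = e^(-t/S)
-t/S = -17/4 = -4.25
R = e^(-4.25) = 0.014264
Percentage = 0.014264 * 100
= 1.4


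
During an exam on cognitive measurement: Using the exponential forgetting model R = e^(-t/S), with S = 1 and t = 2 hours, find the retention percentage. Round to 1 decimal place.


R = e^(-t/S)
-t/S = -2/1 = -2.0
R = e^(-2.0) = 0.135335
Percentage = 0.135335 * 100
= 13.5


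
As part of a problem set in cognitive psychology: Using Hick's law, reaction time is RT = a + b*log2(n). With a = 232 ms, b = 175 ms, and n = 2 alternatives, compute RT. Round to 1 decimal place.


RT = 232 + 175 * log2(2)
log2(2) = 1.0
RT = 232 + 175 * 1.0
= 232 + 175.0
= 407.0 ms


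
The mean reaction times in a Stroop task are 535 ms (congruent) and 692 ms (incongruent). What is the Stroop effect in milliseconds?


Stroop effect = RT(incongruent) - RT(congruent)
= 692 - 535
= 157 ms


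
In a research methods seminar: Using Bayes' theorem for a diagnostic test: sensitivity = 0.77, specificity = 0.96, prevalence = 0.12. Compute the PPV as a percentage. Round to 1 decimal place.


PPV = (sens * prev) / (sens * prev + (1-spec) * (1-prev))
Numerator = 0.77 * 0.12 = 0.0924
P(positive and no disease) = (1 - spec) * (1 - prev) = (1 - 0.96) * (1 - 0.12) = 0.0352
Denominator = 0.0924 + 0.0352 = 0.1276
PPV = 0.0924 / 0.1276 = 0.724138
As percentage = 72.4


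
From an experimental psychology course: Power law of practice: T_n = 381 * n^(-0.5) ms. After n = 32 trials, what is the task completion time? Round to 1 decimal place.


T_n = 381 * 32^(-0.5)
32^(-0.5) = 0.176777
T_n = 381 * 0.176777
= 67.4 ms


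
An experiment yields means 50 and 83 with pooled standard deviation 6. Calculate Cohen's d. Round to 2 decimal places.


Cohen's d = (M1 - M2) / S_pooled
= (50 - 83) / 6
= -33 / 6
= -5.50


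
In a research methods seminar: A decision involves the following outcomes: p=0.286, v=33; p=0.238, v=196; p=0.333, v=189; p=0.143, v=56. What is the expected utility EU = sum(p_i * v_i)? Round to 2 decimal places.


EU = sum(p_i * v_i)
0.286 * 33 = 9.438
0.238 * 196 = 46.648
0.333 * 189 = 62.937
0.143 * 56 = 8.008
EU = 9.438 + 46.648 + 62.937 + 8.008
= 127.03


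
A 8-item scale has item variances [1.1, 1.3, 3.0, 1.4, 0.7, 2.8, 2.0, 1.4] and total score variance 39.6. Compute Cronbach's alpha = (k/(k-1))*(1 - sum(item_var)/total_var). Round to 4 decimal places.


alpha = (k/(k-1)) * (1 - sum(s_i^2)/s_total^2)
sum(item variances) = 13.7
k/(k-1) = 8/7 = 1.142857
1 - 13.7/39.6 = 1 - 0.34596 = 0.65404
alpha = 1.142857 * 0.65404
= 0.7475


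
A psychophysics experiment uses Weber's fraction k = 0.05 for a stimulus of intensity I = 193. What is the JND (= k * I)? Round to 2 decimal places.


JND = k * I
JND = 0.05 * 193
= 9.65


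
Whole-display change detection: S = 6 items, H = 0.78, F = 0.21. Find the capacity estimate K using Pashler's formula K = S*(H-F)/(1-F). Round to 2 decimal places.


K = S * (H - F) / (1 - F)
H - F = 0.57
1 - F = 0.79
K = 6 * 0.57 / 0.79
= 4.33


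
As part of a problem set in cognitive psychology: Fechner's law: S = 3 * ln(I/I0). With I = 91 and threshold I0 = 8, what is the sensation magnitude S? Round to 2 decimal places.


S = 3 * ln(91/8)
I/I0 = 11.375
ln(11.375) = 2.4314
S = 3 * 2.4314
= 7.29


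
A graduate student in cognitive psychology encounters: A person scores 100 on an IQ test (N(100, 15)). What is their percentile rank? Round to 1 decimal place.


z = (IQ - mean) / SD
z = (100 - 100) / 15 = 0.0
Percentile = Phi(0.0) * 100
Phi(0.0) = 0.5
= 50.0


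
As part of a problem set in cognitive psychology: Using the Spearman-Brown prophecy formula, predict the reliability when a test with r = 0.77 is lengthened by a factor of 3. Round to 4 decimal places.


r_new = n*r / (1 + (n-1)*r)
Numerator = 3 * 0.77 = 2.31
Denominator = 1 + 2 * 0.77 = 2.54
r_new = 2.31 / 2.54
= 0.9094


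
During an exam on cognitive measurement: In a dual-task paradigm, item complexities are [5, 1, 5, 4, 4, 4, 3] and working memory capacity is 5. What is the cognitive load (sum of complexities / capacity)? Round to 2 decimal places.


Total complexity = 5 + 1 + 5 + 4 + 4 + 4 + 3 = 26
Load = total / capacity = 26 / 5
= 5.20


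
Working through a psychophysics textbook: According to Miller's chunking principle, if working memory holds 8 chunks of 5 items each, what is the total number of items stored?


Total items = chunks * items_per_chunk
= 8 * 5
= 40


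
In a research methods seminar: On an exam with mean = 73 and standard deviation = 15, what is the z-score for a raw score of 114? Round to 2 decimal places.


z = (X - mu) / sigma
= (114 - 73) / 15
= 41 / 15
= 2.73


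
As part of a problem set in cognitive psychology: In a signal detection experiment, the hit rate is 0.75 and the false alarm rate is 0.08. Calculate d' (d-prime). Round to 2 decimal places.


d' = z(HR) - z(FAR)
z(0.75) = 0.6745
z(0.08) = -1.4051
d' = 0.6745 - -1.4051
= 2.08


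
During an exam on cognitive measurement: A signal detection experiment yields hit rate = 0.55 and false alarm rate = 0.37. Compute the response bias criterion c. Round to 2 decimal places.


c = -0.5 * (z(HR) + z(FAR))
z(0.55) = 0.1257
z(0.37) = -0.3319
c = -0.5 * (0.1257 + -0.3319)
= -0.5 * -0.2062
= 0.10


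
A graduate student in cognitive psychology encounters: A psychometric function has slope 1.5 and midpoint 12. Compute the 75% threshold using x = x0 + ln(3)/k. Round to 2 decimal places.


At P = 0.75: 0.75 = 1/(1 + e^(-k*(x-x0)))
Solving: e^(-k*(x-x0)) = 1/3
x = x0 + ln(3)/k
ln(3) = 1.0986
x = 12 + 1.0986/1.5
= 12 + 0.7324
= 12.73


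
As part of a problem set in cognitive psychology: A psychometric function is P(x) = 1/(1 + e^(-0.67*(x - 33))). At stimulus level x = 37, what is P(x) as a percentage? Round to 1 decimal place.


P(x) = 1/(1 + e^(-0.67*(37 - 33)))
Exponent = -0.67 * 4 = -2.68
e^(-2.68) = 0.068563
P = 1/(1 + 0.068563) = 0.935836
Percentage = 93.6


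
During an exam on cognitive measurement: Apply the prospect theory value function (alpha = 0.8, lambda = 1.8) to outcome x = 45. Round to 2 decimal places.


Since x = 45 >= 0, use v(x) = x^0.8
45^0.8 = 21.017
v(45) = 21.02


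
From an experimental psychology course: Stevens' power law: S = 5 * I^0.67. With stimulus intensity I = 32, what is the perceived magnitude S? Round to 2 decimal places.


S = 5 * 32^0.67
32^0.67 = 10.1965
S = 5 * 10.1965
= 50.98


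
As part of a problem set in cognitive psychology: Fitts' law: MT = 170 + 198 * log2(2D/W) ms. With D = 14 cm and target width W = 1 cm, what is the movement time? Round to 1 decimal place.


MT = 170 + 198 * log2(2*14/1)
2D/W = 28.0
log2(28.0) = 4.8074
MT = 170 + 198 * 4.8074
= 1121.9 ms


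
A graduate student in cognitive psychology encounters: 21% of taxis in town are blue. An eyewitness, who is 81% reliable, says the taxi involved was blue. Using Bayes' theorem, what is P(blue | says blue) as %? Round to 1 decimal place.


P(blue | says blue) = P(says blue | blue)*P(blue) / [P(says blue | blue)*P(blue) + P(says blue | not blue)*P(not blue)]
Numerator = 0.81 * 0.21 = 0.1701
False identification = 0.19 * 0.79 = 0.1501
P = 0.1701 / (0.1701 + 0.1501)
= 0.1701 / 0.3202
As percentage = 53.1


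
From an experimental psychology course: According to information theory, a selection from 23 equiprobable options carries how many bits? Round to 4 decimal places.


H = log2(n)
H = log2(23)
= 4.5236


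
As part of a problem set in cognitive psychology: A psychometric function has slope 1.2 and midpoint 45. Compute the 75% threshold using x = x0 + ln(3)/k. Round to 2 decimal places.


At P = 0.75: 0.75 = 1/(1 + e^(-k*(x-x0)))
Solving: e^(-k*(x-x0)) = 1/3
x = x0 + ln(3)/k
ln(3) = 1.0986
x = 45 + 1.0986/1.2
= 45 + 0.9155
= 45.92


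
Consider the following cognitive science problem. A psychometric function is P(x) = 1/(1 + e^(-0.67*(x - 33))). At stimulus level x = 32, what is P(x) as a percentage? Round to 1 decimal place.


P(x) = 1/(1 + e^(-0.67*(32 - 33)))
Exponent = -0.67 * -1 = 0.67
e^(0.67) = 1.954237
P = 1/(1 + 1.954237) = 0.338497
Percentage = 33.8


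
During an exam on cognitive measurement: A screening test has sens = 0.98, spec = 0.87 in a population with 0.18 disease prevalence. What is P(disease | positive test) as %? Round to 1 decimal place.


PPV = (sens * prev) / (sens * prev + (1-spec) * (1-prev))
Numerator = 0.98 * 0.18 = 0.1764
P(positive and no disease) = (1 - spec) * (1 - prev) = (1 - 0.87) * (1 - 0.18) = 0.1066
Denominator = 0.1764 + 0.1066 = 0.283
PPV = 0.1764 / 0.283 = 0.623322
As percentage = 62.3


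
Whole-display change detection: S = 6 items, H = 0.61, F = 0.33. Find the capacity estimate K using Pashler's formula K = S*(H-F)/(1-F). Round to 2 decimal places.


K = S * (H - F) / (1 - F)
H - F = 0.28
1 - F = 0.67
K = 6 * 0.28 / 0.67
= 2.51


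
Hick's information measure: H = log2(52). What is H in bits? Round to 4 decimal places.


H = log2(n)
H = log2(52)
= 5.7004


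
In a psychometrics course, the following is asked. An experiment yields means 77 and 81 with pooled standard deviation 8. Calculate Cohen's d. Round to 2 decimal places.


Cohen's d = (M1 - M2) / S_pooled
= (77 - 81) / 8
= -4 / 8
= -0.50


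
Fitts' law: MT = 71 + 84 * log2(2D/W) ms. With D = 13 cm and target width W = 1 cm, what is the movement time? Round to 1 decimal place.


MT = 71 + 84 * log2(2*13/1)
2D/W = 26.0
log2(26.0) = 4.7004
MT = 71 + 84 * 4.7004
= 465.8 ms


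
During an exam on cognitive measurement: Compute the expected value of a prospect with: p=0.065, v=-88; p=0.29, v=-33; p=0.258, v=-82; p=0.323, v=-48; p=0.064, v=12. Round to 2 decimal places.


EU = sum(p_i * v_i)
0.065 * -88 = -5.72
0.29 * -33 = -9.57
0.258 * -82 = -21.156
0.323 * -48 = -15.504
0.064 * 12 = 0.768
EU = -5.72 + -9.57 + -21.156 + -15.504 + 0.768
= -51.18


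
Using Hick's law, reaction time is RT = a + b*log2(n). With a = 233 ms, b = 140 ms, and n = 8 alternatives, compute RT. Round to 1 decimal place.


RT = 233 + 140 * log2(8)
log2(8) = 3.0
RT = 233 + 140 * 3.0
= 233 + 420.0
= 653.0 ms


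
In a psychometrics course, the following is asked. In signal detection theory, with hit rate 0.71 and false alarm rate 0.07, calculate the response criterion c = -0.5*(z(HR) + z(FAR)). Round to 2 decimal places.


c = -0.5 * (z(HR) + z(FAR))
z(0.71) = 0.5534
z(0.07) = -1.4758
c = -0.5 * (0.5534 + -1.4758)
= -0.5 * -0.9224
= 0.46


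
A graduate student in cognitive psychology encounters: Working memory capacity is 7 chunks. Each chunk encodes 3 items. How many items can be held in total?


Total items = chunks * items_per_chunk
= 7 * 3
= 21


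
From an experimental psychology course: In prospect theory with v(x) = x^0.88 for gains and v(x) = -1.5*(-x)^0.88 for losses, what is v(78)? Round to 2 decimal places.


Since x = 78 >= 0, use v(x) = x^0.88
78^0.88 = 46.2427
v(78) = 46.24


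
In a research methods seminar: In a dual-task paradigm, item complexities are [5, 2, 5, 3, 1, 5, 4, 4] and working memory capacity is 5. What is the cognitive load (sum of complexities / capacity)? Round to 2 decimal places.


Total complexity = 5 + 2 + 5 + 3 + 1 + 5 + 4 + 4 = 29
Load = total / capacity = 29 / 5
= 5.80


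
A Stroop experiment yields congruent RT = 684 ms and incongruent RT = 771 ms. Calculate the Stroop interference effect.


Stroop effect = RT(incongruent) - RT(congruent)
= 771 - 684
= 87 ms


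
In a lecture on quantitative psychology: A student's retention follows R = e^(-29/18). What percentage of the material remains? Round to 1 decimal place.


R = e^(-t/S)
-t/S = -29/18 = -1.611111
R = e^(-1.611111) = 0.199666
Percentage = 0.199666 * 100
= 20.0


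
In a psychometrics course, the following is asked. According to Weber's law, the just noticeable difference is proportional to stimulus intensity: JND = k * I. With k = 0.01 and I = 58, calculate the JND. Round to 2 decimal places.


JND = k * I
JND = 0.01 * 58
= 0.58


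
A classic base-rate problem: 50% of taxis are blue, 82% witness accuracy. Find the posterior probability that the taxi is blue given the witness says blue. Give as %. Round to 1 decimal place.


P(blue | says blue) = P(says blue | blue)*P(blue) / [P(says blue | blue)*P(blue) + P(says blue | not blue)*P(not blue)]
Numerator = 0.82 * 0.5 = 0.41
False identification = 0.18 * 0.5 = 0.09
P = 0.41 / (0.41 + 0.09)
= 0.41 / 0.5
As percentage = 82.0


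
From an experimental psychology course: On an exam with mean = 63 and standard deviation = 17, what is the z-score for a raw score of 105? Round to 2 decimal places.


z = (X - mu) / sigma
= (105 - 63) / 17
= 42 / 17
= 2.47


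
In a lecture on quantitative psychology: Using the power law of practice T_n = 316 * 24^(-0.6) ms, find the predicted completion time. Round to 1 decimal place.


T_n = 316 * 24^(-0.6)
24^(-0.6) = 0.14855
T_n = 316 * 0.14855
= 46.9 ms


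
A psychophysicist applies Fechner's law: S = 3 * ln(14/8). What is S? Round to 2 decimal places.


S = 3 * ln(14/8)
I/I0 = 1.75
ln(1.75) = 0.5596
S = 3 * 0.5596
= 1.68


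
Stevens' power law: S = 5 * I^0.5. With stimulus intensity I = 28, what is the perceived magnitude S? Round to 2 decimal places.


S = 5 * 28^0.5
28^0.5 = 5.2915
S = 5 * 5.2915
= 26.46


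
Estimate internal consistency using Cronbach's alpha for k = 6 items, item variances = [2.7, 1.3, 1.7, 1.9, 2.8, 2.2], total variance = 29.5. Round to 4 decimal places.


alpha = (k/(k-1)) * (1 - sum(s_i^2)/s_total^2)
sum(item variances) = 12.6
k/(k-1) = 6/5 = 1.2
1 - 12.6/29.5 = 1 - 0.427119 = 0.572881
alpha = 1.2 * 0.572881
= 0.6875


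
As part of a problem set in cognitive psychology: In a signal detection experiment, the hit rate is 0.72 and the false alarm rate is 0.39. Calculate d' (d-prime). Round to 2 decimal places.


d' = z(HR) - z(FAR)
z(0.72) = 0.5828
z(0.39) = -0.2793
d' = 0.5828 - -0.2793
= 0.86


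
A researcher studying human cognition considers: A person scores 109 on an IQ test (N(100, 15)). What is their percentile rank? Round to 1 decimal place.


z = (IQ - mean) / SD
z = (109 - 100) / 15 = 0.6
Percentile = Phi(0.6) * 100
Phi(0.6) = 0.725747
= 72.6


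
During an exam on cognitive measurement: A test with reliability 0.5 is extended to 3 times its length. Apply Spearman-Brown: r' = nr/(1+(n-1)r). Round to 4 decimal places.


r_new = n*r / (1 + (n-1)*r)
Numerator = 3 * 0.5 = 1.5
Denominator = 1 + 2 * 0.5 = 2.0
r_new = 1.5 / 2.0
= 0.7500


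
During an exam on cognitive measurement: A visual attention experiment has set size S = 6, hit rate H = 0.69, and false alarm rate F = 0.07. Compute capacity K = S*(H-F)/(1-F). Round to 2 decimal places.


K = S * (H - F) / (1 - F)
H - F = 0.62
1 - F = 0.93
K = 6 * 0.62 / 0.93
= 4.00


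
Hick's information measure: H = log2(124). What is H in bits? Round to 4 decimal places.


H = log2(n)
H = log2(124)
= 6.9542


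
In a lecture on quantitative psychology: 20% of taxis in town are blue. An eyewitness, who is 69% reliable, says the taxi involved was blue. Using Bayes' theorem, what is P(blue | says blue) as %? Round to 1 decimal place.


P(blue | says blue) = P(says blue | blue)*P(blue) / [P(says blue | blue)*P(blue) + P(says blue | not blue)*P(not blue)]
Numerator = 0.69 * 0.2 = 0.138
False identification = 0.31 * 0.8 = 0.248
P = 0.138 / (0.138 + 0.248)
= 0.138 / 0.386
As percentage = 35.8


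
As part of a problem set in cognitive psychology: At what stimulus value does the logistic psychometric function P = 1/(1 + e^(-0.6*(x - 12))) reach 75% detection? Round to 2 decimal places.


At P = 0.75: 0.75 = 1/(1 + e^(-k*(x-x0)))
Solving: e^(-k*(x-x0)) = 1/3
x = x0 + ln(3)/k
ln(3) = 1.0986
x = 12 + 1.0986/0.6
= 12 + 1.831
= 13.83


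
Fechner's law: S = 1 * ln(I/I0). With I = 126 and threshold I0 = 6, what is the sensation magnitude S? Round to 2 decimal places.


S = 1 * ln(126/6)
I/I0 = 21.0
ln(21.0) = 3.0445
S = 1 * 3.0445
= 3.04


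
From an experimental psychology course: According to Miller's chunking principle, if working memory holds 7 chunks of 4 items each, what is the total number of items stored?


Total items = chunks * items_per_chunk
= 7 * 4
= 28


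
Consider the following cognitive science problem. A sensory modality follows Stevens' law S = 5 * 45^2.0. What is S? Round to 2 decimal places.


S = 5 * 45^2.0
45^2.0 = 2025.0
S = 5 * 2025.0
= 10125.00


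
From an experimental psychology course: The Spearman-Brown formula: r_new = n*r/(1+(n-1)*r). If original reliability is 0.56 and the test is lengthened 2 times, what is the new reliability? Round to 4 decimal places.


r_new = n*r / (1 + (n-1)*r)
Numerator = 2 * 0.56 = 1.12
Denominator = 1 + 1 * 0.56 = 1.56
r_new = 1.12 / 1.56
= 0.7179


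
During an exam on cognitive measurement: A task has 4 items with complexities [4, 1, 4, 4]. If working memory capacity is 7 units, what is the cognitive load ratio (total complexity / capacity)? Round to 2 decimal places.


Total complexity = 4 + 1 + 4 + 4 = 13
Load = total / capacity = 13 / 7
= 1.86


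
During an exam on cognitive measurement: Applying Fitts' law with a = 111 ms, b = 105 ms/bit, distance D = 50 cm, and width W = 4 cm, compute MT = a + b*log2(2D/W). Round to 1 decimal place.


MT = 111 + 105 * log2(2*50/4)
2D/W = 25.0
log2(25.0) = 4.6439
MT = 111 + 105 * 4.6439
= 598.6 ms


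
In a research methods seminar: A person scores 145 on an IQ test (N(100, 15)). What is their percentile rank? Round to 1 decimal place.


z = (IQ - mean) / SD
z = (145 - 100) / 15 = 3.0
Percentile = Phi(3.0) * 100
Phi(3.0) = 0.99865
= 99.9


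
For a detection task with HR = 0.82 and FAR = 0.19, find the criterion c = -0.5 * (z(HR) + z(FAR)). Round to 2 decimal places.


c = -0.5 * (z(HR) + z(FAR))
z(0.82) = 0.9154
z(0.19) = -0.8779
c = -0.5 * (0.9154 + -0.8779)
= -0.5 * 0.0375
= -0.02


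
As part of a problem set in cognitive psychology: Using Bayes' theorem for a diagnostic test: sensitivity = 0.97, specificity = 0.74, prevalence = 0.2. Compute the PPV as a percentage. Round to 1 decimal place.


PPV = (sens * prev) / (sens * prev + (1-spec) * (1-prev))
Numerator = 0.97 * 0.2 = 0.194
P(positive and no disease) = (1 - spec) * (1 - prev) = (1 - 0.74) * (1 - 0.2) = 0.208
Denominator = 0.194 + 0.208 = 0.402
PPV = 0.194 / 0.402 = 0.482587
As percentage = 48.3


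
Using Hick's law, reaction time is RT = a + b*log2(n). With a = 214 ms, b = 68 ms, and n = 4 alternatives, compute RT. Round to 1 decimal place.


RT = 214 + 68 * log2(4)
log2(4) = 2.0
RT = 214 + 68 * 2.0
= 214 + 136.0
= 350.0 ms


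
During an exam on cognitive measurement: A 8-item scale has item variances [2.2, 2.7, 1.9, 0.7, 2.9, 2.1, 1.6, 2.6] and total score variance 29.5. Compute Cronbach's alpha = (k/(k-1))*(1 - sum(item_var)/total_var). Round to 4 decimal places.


alpha = (k/(k-1)) * (1 - sum(s_i^2)/s_total^2)
sum(item variances) = 16.7
k/(k-1) = 8/7 = 1.142857
1 - 16.7/29.5 = 1 - 0.566102 = 0.433898
alpha = 1.142857 * 0.433898
= 0.4959


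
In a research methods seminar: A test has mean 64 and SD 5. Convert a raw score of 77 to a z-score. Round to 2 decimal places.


z = (X - mu) / sigma
= (77 - 64) / 5
= 13 / 5
= 2.60


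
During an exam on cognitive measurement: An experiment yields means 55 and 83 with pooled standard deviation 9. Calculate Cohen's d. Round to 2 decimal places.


Cohen's d = (M1 - M2) / S_pooled
= (55 - 83) / 9
= -28 / 9
= -3.11


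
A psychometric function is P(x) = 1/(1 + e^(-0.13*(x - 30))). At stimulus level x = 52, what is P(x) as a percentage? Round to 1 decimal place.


P(x) = 1/(1 + e^(-0.13*(52 - 30)))
Exponent = -0.13 * 22 = -2.86
e^(-2.86) = 0.057269
P = 1/(1 + 0.057269) = 0.945833
Percentage = 94.6


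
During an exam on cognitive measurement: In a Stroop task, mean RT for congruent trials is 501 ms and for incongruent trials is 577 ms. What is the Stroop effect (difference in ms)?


Stroop effect = RT(incongruent) - RT(congruent)
= 577 - 501
= 76 ms


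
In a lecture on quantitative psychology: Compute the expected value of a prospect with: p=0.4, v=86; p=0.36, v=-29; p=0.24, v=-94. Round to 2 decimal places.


EU = sum(p_i * v_i)
0.4 * 86 = 34.4
0.36 * -29 = -10.44
0.24 * -94 = -22.56
EU = 34.4 + -10.44 + -22.56
= 1.40


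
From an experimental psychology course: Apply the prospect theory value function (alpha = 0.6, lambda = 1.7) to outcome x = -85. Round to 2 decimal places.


Since x = -85 < 0, use v(x) = -lambda*(-x)^alpha
(-x) = 85
85^0.6 = 14.3764
v(-85) = -1.7 * 14.3764
= -24.44


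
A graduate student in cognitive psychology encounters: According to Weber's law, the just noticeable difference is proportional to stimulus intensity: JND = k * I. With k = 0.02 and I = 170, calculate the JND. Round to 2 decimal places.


JND = k * I
JND = 0.02 * 170
= 3.40


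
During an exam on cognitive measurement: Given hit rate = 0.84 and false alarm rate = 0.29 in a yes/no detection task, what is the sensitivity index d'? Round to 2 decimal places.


d' = z(HR) - z(FAR)
z(0.84) = 0.9945
z(0.29) = -0.5534
d' = 0.9945 - -0.5534
= 1.55


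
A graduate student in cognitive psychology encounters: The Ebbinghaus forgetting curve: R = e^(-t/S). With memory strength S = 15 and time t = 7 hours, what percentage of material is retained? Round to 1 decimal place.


R = e^(-t/S)
-t/S = -7/15 = -0.466667
R = e^(-0.466667) = 0.627089
Percentage = 0.627089 * 100
= 62.7


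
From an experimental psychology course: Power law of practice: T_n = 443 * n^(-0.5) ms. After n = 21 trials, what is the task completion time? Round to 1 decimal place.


T_n = 443 * 21^(-0.5)
21^(-0.5) = 0.218218
T_n = 443 * 0.218218
= 96.7 ms


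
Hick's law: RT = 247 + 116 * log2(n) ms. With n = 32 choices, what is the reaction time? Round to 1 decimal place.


RT = 247 + 116 * log2(32)
log2(32) = 5.0
RT = 247 + 116 * 5.0
= 247 + 580.0
= 827.0 ms


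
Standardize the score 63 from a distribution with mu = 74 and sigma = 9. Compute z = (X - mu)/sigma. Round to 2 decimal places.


z = (X - mu) / sigma
= (63 - 74) / 9
= -11 / 9
= -1.22


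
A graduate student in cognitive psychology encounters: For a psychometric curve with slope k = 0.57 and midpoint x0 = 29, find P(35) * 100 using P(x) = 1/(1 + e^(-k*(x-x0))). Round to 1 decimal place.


P(x) = 1/(1 + e^(-0.57*(35 - 29)))
Exponent = -0.57 * 6 = -3.42
e^(-3.42) = 0.032712
P = 1/(1 + 0.032712) = 0.968324
Percentage = 96.8


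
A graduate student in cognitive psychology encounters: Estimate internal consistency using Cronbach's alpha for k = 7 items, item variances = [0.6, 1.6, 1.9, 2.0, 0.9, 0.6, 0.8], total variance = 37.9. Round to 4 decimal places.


alpha = (k/(k-1)) * (1 - sum(s_i^2)/s_total^2)
sum(item variances) = 8.4
k/(k-1) = 7/6 = 1.166667
1 - 8.4/37.9 = 1 - 0.221636 = 0.778364
alpha = 1.166667 * 0.778364
= 0.9081


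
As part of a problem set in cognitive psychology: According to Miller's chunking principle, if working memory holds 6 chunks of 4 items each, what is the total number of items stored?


Total items = chunks * items_per_chunk
= 6 * 4
= 24


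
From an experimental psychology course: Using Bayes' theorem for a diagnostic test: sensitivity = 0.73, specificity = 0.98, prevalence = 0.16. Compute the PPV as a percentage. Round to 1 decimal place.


PPV = (sens * prev) / (sens * prev + (1-spec) * (1-prev))
Numerator = 0.73 * 0.16 = 0.1168
P(positive and no disease) = (1 - spec) * (1 - prev) = (1 - 0.98) * (1 - 0.16) = 0.0168
Denominator = 0.1168 + 0.0168 = 0.1336
PPV = 0.1168 / 0.1336 = 0.874251
As percentage = 87.4


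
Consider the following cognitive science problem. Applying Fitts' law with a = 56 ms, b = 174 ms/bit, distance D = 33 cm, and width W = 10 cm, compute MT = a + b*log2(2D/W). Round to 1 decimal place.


MT = 56 + 174 * log2(2*33/10)
2D/W = 6.6
log2(6.6) = 2.7225
MT = 56 + 174 * 2.7225
= 529.7 ms


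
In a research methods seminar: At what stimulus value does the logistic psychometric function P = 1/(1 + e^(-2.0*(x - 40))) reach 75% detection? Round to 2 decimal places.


At P = 0.75: 0.75 = 1/(1 + e^(-k*(x-x0)))
Solving: e^(-k*(x-x0)) = 1/3
x = x0 + ln(3)/k
ln(3) = 1.0986
x = 40 + 1.0986/2.0
= 40 + 0.5493
= 40.55


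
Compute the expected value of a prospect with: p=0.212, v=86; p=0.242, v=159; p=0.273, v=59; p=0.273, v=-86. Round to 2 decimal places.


EU = sum(p_i * v_i)
0.212 * 86 = 18.232
0.242 * 159 = 38.478
0.273 * 59 = 16.107
0.273 * -86 = -23.478
EU = 18.232 + 38.478 + 16.107 + -23.478
= 49.34
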